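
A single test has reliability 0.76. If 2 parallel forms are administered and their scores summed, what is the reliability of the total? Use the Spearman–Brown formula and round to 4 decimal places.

ρ_k = kρ / (1 + (k−1)ρ) = 2·0.76 / (1 + 1·0.76) = 1.520 / 1.760 = 0.8636.

0.8636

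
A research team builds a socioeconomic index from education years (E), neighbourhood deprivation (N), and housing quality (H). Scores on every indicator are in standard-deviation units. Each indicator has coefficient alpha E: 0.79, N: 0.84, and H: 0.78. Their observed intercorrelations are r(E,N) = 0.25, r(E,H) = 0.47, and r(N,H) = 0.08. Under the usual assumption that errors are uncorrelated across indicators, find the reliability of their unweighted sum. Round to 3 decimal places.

0.872

Var(E+N+H) = 3 + 2·[0.25 + 0.47 + 0.08] = 3 + 1.6 = 4.6.
Under uncorrelated errors the observed covariances equal the true-score covariances, so only the own-variance terms attenuate.
True-score variance = [0.79 + 0.84 + 0.78] + 1.6 = 2.41 + 1.6 = 4.01.
Reliability = 4.01 / 4.6 = 0.872.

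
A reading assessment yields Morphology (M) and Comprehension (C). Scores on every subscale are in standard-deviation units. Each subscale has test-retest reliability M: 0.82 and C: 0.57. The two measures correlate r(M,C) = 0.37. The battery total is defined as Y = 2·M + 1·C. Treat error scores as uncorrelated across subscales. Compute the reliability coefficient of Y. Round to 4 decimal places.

Var(Y) = 2² + 1 + 2·[2·0.37] = 5 + 1.48 = 6.48.
Under uncorrelated errors the observed covariances equal the true-score covariances, so only the own-variance terms attenuate.
True-score variance = [2²·0.82 + 0.57] + 1.48 = 3.85 + 1.48 = 5.33.
Reliability = 5.33 / 6.48 = 0.8225.

0.8225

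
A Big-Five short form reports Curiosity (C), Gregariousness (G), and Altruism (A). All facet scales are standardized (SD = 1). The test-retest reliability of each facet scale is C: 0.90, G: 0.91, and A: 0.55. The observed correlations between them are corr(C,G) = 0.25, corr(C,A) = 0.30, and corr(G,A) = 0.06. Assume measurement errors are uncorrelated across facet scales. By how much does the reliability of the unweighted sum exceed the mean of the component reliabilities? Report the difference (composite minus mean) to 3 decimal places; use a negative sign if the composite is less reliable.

Var(sum) = 3 + 1.22 = 4.22; true-score variance = 2.36 + 1.22 = 3.58; composite reliability = 0.8483.
Mean component reliability = 0.7867.
Difference = 0.8483 − 0.7867 = 0.062.

0.062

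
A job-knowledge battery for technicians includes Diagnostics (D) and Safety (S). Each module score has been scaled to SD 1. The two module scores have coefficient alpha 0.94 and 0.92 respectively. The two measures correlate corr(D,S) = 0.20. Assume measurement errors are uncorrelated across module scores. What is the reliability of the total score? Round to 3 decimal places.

Var(D+S) = 2 + 2·[0.20] = 2 + 0.4 = 2.4.
Because errors are independent across components, Cov(Tᵢ,Tⱼ) = Cov(Xᵢ,Xⱼ); the off-diagonal part of the true-score variance is the same as above.
True-score variance = [0.94 + 0.92] + 0.4 = 1.86 + 0.4 = 2.26.
Reliability = 2.26 / 2.4 = 0.942.

0.942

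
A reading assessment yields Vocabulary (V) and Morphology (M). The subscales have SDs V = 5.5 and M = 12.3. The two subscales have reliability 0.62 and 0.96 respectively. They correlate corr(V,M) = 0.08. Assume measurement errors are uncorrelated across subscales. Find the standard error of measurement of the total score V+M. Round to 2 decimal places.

4.19

Var(total) = 181.54 + 10.824 = 192.364.
True-score variance = 163.993 + 10.824 = 174.817, so reliability = 0.9088.
Error variance = 192.364 − 174.817 = 17.5466; SEM = √17.5466 = 4.19.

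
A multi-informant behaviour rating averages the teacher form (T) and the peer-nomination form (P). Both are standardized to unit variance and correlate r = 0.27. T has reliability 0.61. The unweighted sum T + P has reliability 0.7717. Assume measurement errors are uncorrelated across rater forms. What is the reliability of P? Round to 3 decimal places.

0.810

Var(T+P) = 2 + 2·0.27 = 2.540.
True-score variance = ρ_T + ρ_P + 2·0.27, so 0.7717 = (0.61 + ρ_P + 0.54) / 2.540.
ρ_P = 0.7717·2.540 − 0.61 − 0.54 = 0.810.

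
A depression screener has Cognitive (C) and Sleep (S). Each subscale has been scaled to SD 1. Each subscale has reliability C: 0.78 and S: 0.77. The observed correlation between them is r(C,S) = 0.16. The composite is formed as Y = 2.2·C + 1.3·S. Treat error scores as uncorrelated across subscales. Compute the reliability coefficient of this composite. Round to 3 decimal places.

Var(Y) = 2.2² + 1.3² + 2·[2.86·0.16] = 6.53 + 0.9152 = 7.4452.
Under uncorrelated errors the observed covariances equal the true-score covariances, so only the own-variance terms attenuate.
True-score variance = [2.2²·0.78 + 1.3²·0.77] + 0.9152 = 5.0765 + 0.9152 = 5.9917.
Reliability = 5.9917 / 7.4452 = 0.805.

0.805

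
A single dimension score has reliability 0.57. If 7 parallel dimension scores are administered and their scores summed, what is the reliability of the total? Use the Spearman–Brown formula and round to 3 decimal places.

0.903

ρ_k = kρ / (1 + (k−1)ρ) = 7·0.57 / (1 + 6·0.57) = 3.990 / 4.420 = 0.903.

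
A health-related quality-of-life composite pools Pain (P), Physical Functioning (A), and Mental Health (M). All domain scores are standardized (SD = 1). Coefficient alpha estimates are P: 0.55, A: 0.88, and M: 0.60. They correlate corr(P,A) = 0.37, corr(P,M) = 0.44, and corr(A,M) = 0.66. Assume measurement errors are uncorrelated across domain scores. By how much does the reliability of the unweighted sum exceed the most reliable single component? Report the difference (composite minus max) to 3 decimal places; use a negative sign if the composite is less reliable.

-0.043

Var(sum) = 3 + 2.94 = 5.94; true-score variance = 2.03 + 2.94 = 4.97; composite reliability = 0.8367.
Max component reliability = 0.8800.
Difference = 0.8367 − 0.8800 = -0.043.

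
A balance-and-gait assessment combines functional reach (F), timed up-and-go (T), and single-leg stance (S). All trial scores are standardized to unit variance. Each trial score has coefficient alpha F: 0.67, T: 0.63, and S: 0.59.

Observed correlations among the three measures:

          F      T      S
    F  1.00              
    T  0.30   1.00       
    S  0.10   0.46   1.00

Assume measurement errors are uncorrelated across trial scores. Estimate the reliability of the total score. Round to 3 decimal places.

Var(F+T+S) = 3 + 2·[0.30 + 0.10 + 0.46] = 3 + 1.72 = 4.72.
Because errors are independent across components, Cov(Tᵢ,Tⱼ) = Cov(Xᵢ,Xⱼ); the off-diagonal part of the true-score variance is the same as above.
True-score variance = [0.67 + 0.63 + 0.59] + 1.72 = 1.89 + 1.72 = 3.61.
Reliability = 3.61 / 4.72 = 0.765.

0.765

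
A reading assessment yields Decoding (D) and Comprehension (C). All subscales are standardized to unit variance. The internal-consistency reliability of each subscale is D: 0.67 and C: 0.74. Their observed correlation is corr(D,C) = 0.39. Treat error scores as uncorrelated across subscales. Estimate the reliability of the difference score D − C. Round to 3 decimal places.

0.516

Var(D−C) = 1 + 1 − 2·0.39 = 2 − 0.78 = 1.22.
With uncorrelated errors the cross-covariances are all true-score covariance, so they carry over unchanged; only the diagonal terms shrink to ρᵢσᵢ².
True-score variance = [0.67 + 0.74] − 0.78 = 1.41 − 0.78 = 0.63.
Reliability = 0.63 / 1.22 = 0.516.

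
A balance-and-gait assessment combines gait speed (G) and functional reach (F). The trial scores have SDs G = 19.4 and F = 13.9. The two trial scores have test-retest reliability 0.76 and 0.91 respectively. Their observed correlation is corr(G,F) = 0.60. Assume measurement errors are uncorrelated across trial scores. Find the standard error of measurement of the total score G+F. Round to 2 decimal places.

Var(total) = 569.57 + 323.592 = 893.162.
True-score variance = 461.855 + 323.592 = 785.447, so reliability = 0.8794.
Error variance = 893.162 − 785.447 = 107.715; SEM = √107.715 = 10.38.

10.38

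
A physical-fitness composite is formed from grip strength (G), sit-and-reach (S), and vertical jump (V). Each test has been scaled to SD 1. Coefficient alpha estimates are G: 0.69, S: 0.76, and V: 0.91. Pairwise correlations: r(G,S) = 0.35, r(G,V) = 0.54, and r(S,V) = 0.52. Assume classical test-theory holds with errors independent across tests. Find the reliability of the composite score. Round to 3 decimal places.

Var(G+S+V) = 3 + 2·[0.35 + 0.54 + 0.52] = 3 + 2.82 = 5.82.
Under uncorrelated errors the observed covariances equal the true-score covariances, so only the own-variance terms attenuate.
True-score variance = [0.69 + 0.76 + 0.91] + 2.82 = 2.36 + 2.82 = 5.18.
Reliability = 5.18 / 5.82 = 0.890.

0.890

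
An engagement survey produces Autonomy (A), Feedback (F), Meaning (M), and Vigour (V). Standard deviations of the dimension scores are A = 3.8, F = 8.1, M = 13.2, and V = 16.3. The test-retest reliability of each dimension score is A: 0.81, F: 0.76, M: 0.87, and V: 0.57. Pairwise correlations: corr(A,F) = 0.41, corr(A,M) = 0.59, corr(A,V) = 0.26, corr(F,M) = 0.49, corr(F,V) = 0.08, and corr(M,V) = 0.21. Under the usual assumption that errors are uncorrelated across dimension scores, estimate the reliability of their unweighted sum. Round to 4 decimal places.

0.8178

Var(A+F+M+V) = 3.8² + 8.1² + 13.2² + 16.3² + 2·[3.8·8.1·0.41 + 3.8·13.2·0.59 + 3.8·16.3·0.26 + 8.1·13.2·0.49 + 8.1·16.3·0.08 + 13.2·16.3·0.21] = 519.98 + 332.911 = 852.891.
With uncorrelated errors the cross-covariances are all true-score covariance, so they carry over unchanged; only the diagonal terms shrink to ρᵢσᵢ².
True-score variance = [3.8²·0.81 + 8.1²·0.76 + 13.2²·0.87 + 16.3²·0.57] + 332.911 = 364.592 + 332.911 = 697.503.
Reliability = 697.503 / 852.891 = 0.8178.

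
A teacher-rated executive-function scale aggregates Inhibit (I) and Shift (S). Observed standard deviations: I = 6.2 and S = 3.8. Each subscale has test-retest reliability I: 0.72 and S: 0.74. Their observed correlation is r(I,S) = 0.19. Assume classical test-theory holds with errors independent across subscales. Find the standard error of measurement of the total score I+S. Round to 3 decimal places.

Var(total) = 52.88 + 8.9528 = 61.8328.
True-score variance = 38.3624 + 8.9528 = 47.3152, so reliability = 0.7652.
Error variance = 61.8328 − 47.3152 = 14.5176; SEM = √14.5176 = 3.810.

3.810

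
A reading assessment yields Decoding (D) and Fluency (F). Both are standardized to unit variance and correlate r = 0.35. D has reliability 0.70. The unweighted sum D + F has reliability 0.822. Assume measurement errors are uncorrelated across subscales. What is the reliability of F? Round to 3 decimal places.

Var(D+F) = 2 + 2·0.35 = 2.700.
True-score variance = ρ_D + ρ_F + 2·0.35, so 0.822 = (0.70 + ρ_F + 0.70) / 2.700.
ρ_F = 0.822·2.700 − 0.70 − 0.70 = 0.819.

0.819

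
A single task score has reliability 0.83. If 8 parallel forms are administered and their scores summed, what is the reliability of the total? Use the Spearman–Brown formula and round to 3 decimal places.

ρ_k = kρ / (1 + (k−1)ρ) = 8·0.83 / (1 + 7·0.83) = 6.640 / 6.810 = 0.975.

0.975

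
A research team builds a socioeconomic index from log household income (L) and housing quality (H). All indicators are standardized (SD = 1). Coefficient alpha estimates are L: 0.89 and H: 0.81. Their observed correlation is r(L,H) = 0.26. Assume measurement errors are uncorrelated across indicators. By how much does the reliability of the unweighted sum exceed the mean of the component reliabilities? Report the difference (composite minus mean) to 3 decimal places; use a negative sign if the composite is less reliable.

0.031

Var(sum) = 2 + 0.52 = 2.52; true-score variance = 1.7 + 0.52 = 2.22; composite reliability = 0.8810.
Mean component reliability = 0.8500.
Difference = 0.8810 − 0.8500 = 0.031.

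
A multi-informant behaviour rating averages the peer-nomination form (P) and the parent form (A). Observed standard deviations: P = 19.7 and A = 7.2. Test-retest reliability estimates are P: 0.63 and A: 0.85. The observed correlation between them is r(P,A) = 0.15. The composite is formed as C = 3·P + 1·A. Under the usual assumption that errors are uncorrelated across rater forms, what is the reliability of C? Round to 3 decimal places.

0.646

Var(C) = 3²·19.7² + 7.2² + 2·[3·19.7·7.2·0.15] = 3544.65 + 127.656 = 3672.31.
With uncorrelated errors the cross-covariances are all true-score covariance, so they carry over unchanged; only the diagonal terms shrink to ρᵢσᵢ².
True-score variance = [3²·19.7²·0.63 + 7.2²·0.85] + 127.656 = 2244.53 + 127.656 = 2372.19.
Reliability = 2372.19 / 3672.31 = 0.646.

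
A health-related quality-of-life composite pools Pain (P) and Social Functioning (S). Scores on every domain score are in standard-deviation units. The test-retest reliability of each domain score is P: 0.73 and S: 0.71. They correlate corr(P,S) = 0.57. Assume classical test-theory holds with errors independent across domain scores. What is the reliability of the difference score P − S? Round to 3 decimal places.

0.349

Var(P−S) = 1 + 1 − 2·0.57 = 2 − 1.14 = 0.86.
Under uncorrelated errors the observed covariances equal the true-score covariances, so only the own-variance terms attenuate.
True-score variance = [0.73 + 0.71] − 1.14 = 1.44 − 1.14 = 0.3.
Reliability = 0.3 / 0.86 = 0.349.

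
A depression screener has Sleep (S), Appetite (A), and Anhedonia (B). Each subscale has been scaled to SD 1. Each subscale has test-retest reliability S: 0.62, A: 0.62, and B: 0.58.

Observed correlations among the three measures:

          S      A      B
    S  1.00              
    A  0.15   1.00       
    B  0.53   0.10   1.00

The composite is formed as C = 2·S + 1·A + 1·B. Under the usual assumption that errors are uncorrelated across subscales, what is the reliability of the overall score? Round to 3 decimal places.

Var(C) = 2² + 1 + 1 + 2·[2·0.15 + 2·0.53 + 0.10] = 6 + 2.92 = 8.92.
Because errors are independent across components, Cov(Tᵢ,Tⱼ) = Cov(Xᵢ,Xⱼ); the off-diagonal part of the true-score variance is the same as above.
True-score variance = [2²·0.62 + 0.62 + 0.58] + 2.92 = 3.68 + 2.92 = 6.6.
Reliability = 6.6 / 8.92 = 0.740.

0.740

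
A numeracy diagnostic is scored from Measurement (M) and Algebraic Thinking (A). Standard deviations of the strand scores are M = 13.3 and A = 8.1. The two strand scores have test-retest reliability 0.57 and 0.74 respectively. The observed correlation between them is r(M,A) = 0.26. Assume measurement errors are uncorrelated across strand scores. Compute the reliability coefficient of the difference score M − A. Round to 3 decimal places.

Var(M−A) = 13.3² + 8.1² − 2·13.3·8.1·0.26 = 242.5 − 56.0196 = 186.48.
Because errors are independent across components, Cov(Tᵢ,Tⱼ) = Cov(Xᵢ,Xⱼ); the off-diagonal part of the true-score variance is the same as above.
True-score variance = [13.3²·0.57 + 8.1²·0.74] − 56.0196 = 149.379 − 56.0196 = 93.3591.
Reliability = 93.3591 / 186.48 = 0.501.

0.501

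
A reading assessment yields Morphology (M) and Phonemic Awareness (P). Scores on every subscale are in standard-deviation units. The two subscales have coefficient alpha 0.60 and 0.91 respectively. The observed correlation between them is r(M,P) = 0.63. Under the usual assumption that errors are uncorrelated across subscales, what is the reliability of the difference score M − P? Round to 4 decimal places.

0.3378

Var(M−P) = 1 + 1 − 2·0.63 = 2 − 1.26 = 0.74.
With uncorrelated errors the cross-covariances are all true-score covariance, so they carry over unchanged; only the diagonal terms shrink to ρᵢσᵢ².
True-score variance = [0.60 + 0.91] − 1.26 = 1.51 − 1.26 = 0.25.
Reliability = 0.25 / 0.74 = 0.3378.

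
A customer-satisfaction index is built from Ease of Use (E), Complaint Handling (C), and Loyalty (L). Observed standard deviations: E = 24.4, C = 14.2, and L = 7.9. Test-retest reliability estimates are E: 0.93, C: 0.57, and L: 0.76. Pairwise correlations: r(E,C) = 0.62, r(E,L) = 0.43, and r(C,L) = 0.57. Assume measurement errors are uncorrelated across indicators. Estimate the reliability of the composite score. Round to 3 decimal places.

Var(E+C+L) = 24.4² + 14.2² + 7.9² + 2·[24.4·14.2·0.62 + 24.4·7.9·0.43 + 14.2·7.9·0.57] = 859.41 + 723.294 = 1582.7.
With uncorrelated errors the cross-covariances are all true-score covariance, so they carry over unchanged; only the diagonal terms shrink to ρᵢσᵢ².
True-score variance = [24.4²·0.93 + 14.2²·0.57 + 7.9²·0.76] + 723.294 = 716.051 + 723.294 = 1439.35.
Reliability = 1439.35 / 1582.7 = 0.909.

0.909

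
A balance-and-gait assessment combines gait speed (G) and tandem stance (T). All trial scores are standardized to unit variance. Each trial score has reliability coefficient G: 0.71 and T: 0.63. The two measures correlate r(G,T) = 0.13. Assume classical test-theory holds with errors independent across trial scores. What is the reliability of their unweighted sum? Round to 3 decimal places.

0.708

Var(G+T) = 2 + 2·[0.13] = 2 + 0.26 = 2.26.
Because errors are independent across components, Cov(Tᵢ,Tⱼ) = Cov(Xᵢ,Xⱼ); the off-diagonal part of the true-score variance is the same as above.
True-score variance = [0.71 + 0.63] + 0.26 = 1.34 + 0.26 = 1.6.
Reliability = 1.6 / 2.26 = 0.708.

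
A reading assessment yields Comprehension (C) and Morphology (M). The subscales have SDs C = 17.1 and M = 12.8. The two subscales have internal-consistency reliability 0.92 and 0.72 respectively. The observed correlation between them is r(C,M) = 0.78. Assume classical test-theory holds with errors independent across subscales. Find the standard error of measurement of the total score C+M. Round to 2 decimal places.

8.32

Var(total) = 456.25 + 341.453 = 797.703.
True-score variance = 386.982 + 341.453 = 728.435, so reliability = 0.9132.
Error variance = 797.703 − 728.435 = 69.268; SEM = √69.268 = 8.32.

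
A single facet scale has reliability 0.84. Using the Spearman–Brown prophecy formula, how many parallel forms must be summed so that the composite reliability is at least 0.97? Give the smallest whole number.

7

k ≥ ρ*(1−ρ₁)/(ρ₁(1−ρ*)) = 0.97·0.16 / (0.84·0.03) = 6.159.
Smallest integer k = 7.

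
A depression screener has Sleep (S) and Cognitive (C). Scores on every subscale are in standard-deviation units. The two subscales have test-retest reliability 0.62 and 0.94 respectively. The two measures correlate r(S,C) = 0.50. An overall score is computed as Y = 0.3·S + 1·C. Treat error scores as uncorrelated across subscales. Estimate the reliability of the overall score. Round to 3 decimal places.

0.932

Var(Y) = 0.3² + 1 + 2·[0.3·0.50] = 1.09 + 0.3 = 1.39.
Because errors are independent across components, Cov(Tᵢ,Tⱼ) = Cov(Xᵢ,Xⱼ); the off-diagonal part of the true-score variance is the same as above.
True-score variance = [0.3²·0.62 + 0.94] + 0.3 = 0.9958 + 0.3 = 1.2958.
Reliability = 1.2958 / 1.39 = 0.932.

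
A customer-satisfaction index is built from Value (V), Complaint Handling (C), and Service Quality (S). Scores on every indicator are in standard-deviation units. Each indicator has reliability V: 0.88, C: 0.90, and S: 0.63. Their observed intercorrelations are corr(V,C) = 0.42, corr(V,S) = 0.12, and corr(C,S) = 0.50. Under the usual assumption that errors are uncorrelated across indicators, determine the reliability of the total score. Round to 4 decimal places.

Var(V+C+S) = 3 + 2·[0.42 + 0.12 + 0.50] = 3 + 2.08 = 5.08.
With uncorrelated errors the cross-covariances are all true-score covariance, so they carry over unchanged; only the diagonal terms shrink to ρᵢσᵢ².
True-score variance = [0.88 + 0.90 + 0.63] + 2.08 = 2.41 + 2.08 = 4.49.
Reliability = 4.49 / 5.08 = 0.8839.

0.8839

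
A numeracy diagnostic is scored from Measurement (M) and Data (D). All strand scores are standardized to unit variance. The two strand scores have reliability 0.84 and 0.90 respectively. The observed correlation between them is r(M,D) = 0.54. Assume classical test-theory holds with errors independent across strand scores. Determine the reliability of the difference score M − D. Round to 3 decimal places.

Var(M−D) = 1 + 1 − 2·0.54 = 2 − 1.08 = 0.92.
With uncorrelated errors the cross-covariances are all true-score covariance, so they carry over unchanged; only the diagonal terms shrink to ρᵢσᵢ².
True-score variance = [0.84 + 0.90] − 1.08 = 1.74 − 1.08 = 0.66.
Reliability = 0.66 / 0.92 = 0.717.

0.717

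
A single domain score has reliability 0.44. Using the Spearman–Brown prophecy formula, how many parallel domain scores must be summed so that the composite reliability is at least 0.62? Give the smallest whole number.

k ≥ ρ*(1−ρ₁)/(ρ₁(1−ρ*)) = 0.62·0.56 / (0.44·0.38) = 2.077.
Smallest integer k = 3.

3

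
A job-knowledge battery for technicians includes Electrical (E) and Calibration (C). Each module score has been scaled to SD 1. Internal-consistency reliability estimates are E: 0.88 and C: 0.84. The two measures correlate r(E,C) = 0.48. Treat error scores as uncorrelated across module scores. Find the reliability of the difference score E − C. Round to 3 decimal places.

Var(E−C) = 1 + 1 − 2·0.48 = 2 − 0.96 = 1.04.
Under uncorrelated errors the observed covariances equal the true-score covariances, so only the own-variance terms attenuate.
True-score variance = [0.88 + 0.84] − 0.96 = 1.72 − 0.96 = 0.76.
Reliability = 0.76 / 1.04 = 0.731.

0.731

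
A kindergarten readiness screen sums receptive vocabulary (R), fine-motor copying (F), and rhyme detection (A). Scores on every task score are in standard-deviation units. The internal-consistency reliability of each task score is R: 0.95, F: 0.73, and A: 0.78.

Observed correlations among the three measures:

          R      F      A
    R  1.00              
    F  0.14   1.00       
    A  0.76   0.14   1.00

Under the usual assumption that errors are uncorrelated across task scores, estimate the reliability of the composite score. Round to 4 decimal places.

Var(R+F+A) = 3 + 2·[0.14 + 0.76 + 0.14] = 3 + 2.08 = 5.08.
Under uncorrelated errors the observed covariances equal the true-score covariances, so only the own-variance terms attenuate.
True-score variance = [0.95 + 0.73 + 0.78] + 2.08 = 2.46 + 2.08 = 4.54.
Reliability = 4.54 / 5.08 = 0.8937.

0.8937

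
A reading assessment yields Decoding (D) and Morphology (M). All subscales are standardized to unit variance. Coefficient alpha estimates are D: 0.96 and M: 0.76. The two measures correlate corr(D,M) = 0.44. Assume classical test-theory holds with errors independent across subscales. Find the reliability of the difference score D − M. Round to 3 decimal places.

0.750

Var(D−M) = 1 + 1 − 2·0.44 = 2 − 0.88 = 1.12.
Because errors are independent across components, Cov(Tᵢ,Tⱼ) = Cov(Xᵢ,Xⱼ); the off-diagonal part of the true-score variance is the same as above.
True-score variance = [0.96 + 0.76] − 0.88 = 1.72 − 0.88 = 0.84.
Reliability = 0.84 / 1.12 = 0.750.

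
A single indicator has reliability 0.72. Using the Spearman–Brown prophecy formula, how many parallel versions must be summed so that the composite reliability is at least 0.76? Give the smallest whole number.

2

k ≥ ρ*(1−ρ₁)/(ρ₁(1−ρ*)) = 0.76·0.28 / (0.72·0.24) = 1.231.
Smallest integer k = 2.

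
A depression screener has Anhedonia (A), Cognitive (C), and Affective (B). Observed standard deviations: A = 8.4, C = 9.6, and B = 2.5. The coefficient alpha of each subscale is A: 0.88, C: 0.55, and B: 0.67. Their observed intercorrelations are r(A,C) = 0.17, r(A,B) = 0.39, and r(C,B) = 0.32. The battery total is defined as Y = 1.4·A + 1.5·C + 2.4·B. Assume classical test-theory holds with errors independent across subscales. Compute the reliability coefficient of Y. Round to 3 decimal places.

0.778

Var(Y) = 1.4²·8.4² + 1.5²·9.6² + 2.4²·2.5² + 2·[2.1·8.4·9.6·0.17 + 3.36·8.4·2.5·0.39 + 3.6·9.6·2.5·0.32] = 381.658 + 167.91 = 549.567.
Under uncorrelated errors the observed covariances equal the true-score covariances, so only the own-variance terms attenuate.
True-score variance = [1.4²·8.4²·0.88 + 1.5²·9.6²·0.55 + 2.4²·2.5²·0.67] + 167.91 = 259.87 + 167.91 = 427.78.
Reliability = 427.78 / 549.567 = 0.778.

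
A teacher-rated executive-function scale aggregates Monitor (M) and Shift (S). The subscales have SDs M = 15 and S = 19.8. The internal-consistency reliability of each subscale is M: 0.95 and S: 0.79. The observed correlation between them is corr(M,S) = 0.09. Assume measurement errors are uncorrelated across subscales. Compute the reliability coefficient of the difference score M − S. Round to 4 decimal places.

0.8340

Var(M−S) = 15² + 19.8² − 2·15·19.8·0.09 = 617.04 − 53.46 = 563.58.
Because errors are independent across components, Cov(Tᵢ,Tⱼ) = Cov(Xᵢ,Xⱼ); the off-diagonal part of the true-score variance is the same as above.
True-score variance = [15²·0.95 + 19.8²·0.79] − 53.46 = 523.462 − 53.46 = 470.002.
Reliability = 470.002 / 563.58 = 0.8340.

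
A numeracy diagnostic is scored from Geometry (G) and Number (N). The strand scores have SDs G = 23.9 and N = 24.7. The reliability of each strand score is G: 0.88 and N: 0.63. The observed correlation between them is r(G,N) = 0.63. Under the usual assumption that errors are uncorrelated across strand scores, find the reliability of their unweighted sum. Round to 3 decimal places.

Var(G+N) = 23.9² + 24.7² + 2·[23.9·24.7·0.63] = 1181.3 + 743.816 = 1925.12.
With uncorrelated errors the cross-covariances are all true-score covariance, so they carry over unchanged; only the diagonal terms shrink to ρᵢσᵢ².
True-score variance = [23.9²·0.88 + 24.7²·0.63] + 743.816 = 887.021 + 743.816 = 1630.84.
Reliability = 1630.84 / 1925.12 = 0.847.

0.847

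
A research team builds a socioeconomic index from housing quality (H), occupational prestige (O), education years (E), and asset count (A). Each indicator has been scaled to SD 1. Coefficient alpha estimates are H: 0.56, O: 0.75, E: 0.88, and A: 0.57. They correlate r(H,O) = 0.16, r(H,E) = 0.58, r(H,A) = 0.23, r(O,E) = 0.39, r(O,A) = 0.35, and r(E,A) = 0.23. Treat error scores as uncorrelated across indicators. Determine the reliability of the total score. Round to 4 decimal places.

Var(H+O+E+A) = 4 + 2·[0.16 + 0.58 + 0.23 + 0.39 + 0.35 + 0.23] = 4 + 3.88 = 7.88.
Under uncorrelated errors the observed covariances equal the true-score covariances, so only the own-variance terms attenuate.
True-score variance = [0.56 + 0.75 + 0.88 + 0.57] + 3.88 = 2.76 + 3.88 = 6.64.
Reliability = 6.64 / 7.88 = 0.8426.

0.8426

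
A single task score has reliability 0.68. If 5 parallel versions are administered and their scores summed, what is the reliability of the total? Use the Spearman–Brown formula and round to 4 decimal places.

0.9140

ρ_k = kρ / (1 + (k−1)ρ) = 5·0.68 / (1 + 4·0.68) = 3.400 / 3.720 = 0.9140.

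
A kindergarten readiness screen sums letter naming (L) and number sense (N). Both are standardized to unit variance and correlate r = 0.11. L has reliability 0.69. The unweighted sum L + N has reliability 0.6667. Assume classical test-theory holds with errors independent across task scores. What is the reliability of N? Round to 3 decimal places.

Var(L+N) = 2 + 2·0.11 = 2.220.
True-score variance = ρ_L + ρ_N + 2·0.11, so 0.6667 = (0.69 + ρ_N + 0.22) / 2.220.
ρ_N = 0.6667·2.220 − 0.69 − 0.22 = 0.570.

0.570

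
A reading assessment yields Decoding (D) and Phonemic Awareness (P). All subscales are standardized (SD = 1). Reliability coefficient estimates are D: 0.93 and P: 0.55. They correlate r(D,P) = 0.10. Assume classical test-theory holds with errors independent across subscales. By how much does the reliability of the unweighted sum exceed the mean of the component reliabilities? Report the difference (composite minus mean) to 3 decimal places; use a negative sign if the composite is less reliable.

Var(sum) = 2 + 0.2 = 2.2; true-score variance = 1.48 + 0.2 = 1.68; composite reliability = 0.7636.
Mean component reliability = 0.7400.
Difference = 0.7636 − 0.7400 = 0.024.

0.024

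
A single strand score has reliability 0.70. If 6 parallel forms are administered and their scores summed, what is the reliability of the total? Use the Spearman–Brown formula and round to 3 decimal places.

0.933

ρ_k = kρ / (1 + (k−1)ρ) = 6·0.70 / (1 + 5·0.70) = 4.200 / 4.500 = 0.933.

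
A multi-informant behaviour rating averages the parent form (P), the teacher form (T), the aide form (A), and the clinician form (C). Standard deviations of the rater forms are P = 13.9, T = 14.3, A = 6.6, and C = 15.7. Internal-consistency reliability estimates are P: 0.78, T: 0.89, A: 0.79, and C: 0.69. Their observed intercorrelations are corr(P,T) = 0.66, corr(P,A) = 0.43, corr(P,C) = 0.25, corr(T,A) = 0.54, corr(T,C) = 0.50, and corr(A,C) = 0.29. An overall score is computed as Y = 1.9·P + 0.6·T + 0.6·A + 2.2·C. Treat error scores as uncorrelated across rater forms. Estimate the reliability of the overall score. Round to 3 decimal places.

Var(Y) = 1.9²·13.9² + 0.6²·14.3² + 0.6²·6.6² + 2.2²·15.7² + 2·[1.14·13.9·14.3·0.66 + 1.14·13.9·6.6·0.43 + 4.18·13.9·15.7·0.25 + 0.36·14.3·6.6·0.54 + 1.32·14.3·15.7·0.50 + 1.32·6.6·15.7·0.29] = 1979.8 + 1257.53 = 3237.33.
Under uncorrelated errors the observed covariances equal the true-score covariances, so only the own-variance terms attenuate.
True-score variance = [1.9²·13.9²·0.78 + 0.6²·14.3²·0.89 + 0.6²·6.6²·0.79 + 2.2²·15.7²·0.69] + 1257.53 = 1445.13 + 1257.53 = 2702.66.
Reliability = 2702.66 / 3237.33 = 0.835.

0.835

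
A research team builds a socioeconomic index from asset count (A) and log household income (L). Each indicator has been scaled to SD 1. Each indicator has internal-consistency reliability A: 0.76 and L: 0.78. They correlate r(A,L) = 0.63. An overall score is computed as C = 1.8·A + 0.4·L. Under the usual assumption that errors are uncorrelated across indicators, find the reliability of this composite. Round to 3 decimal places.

0.811

Var(C) = 1.8² + 0.4² + 2·[0.72·0.63] = 3.4 + 0.9072 = 4.3072.
Under uncorrelated errors the observed covariances equal the true-score covariances, so only the own-variance terms attenuate.
True-score variance = [1.8²·0.76 + 0.4²·0.78] + 0.9072 = 2.5872 + 0.9072 = 3.4944.
Reliability = 3.4944 / 4.3072 = 0.811.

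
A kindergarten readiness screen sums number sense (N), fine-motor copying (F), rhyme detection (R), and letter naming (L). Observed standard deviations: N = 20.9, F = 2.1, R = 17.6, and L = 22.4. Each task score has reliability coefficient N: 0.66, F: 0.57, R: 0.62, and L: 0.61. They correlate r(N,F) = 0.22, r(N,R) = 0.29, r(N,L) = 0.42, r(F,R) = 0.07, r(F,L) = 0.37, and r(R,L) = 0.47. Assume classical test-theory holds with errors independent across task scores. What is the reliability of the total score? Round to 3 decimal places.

Var(N+F+R+L) = 20.9² + 2.1² + 17.6² + 22.4² + 2·[20.9·2.1·0.22 + 20.9·17.6·0.29 + 20.9·22.4·0.42 + 2.1·17.6·0.07 + 2.1·22.4·0.37 + 17.6·22.4·0.47] = 1252.74 + 1036.48 = 2289.22.
Because errors are independent across components, Cov(Tᵢ,Tⱼ) = Cov(Xᵢ,Xⱼ); the off-diagonal part of the true-score variance is the same as above.
True-score variance = [20.9²·0.66 + 2.1²·0.57 + 17.6²·0.62 + 22.4²·0.61] + 1036.48 = 788.933 + 1036.48 = 1825.42.
Reliability = 1825.42 / 2289.22 = 0.797.

0.797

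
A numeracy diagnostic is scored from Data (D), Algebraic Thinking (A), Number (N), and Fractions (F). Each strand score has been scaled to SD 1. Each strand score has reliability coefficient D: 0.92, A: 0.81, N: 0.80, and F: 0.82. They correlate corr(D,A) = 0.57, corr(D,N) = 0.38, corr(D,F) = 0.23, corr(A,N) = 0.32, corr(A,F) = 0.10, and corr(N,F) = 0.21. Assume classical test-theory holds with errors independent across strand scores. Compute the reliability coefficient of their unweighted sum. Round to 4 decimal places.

Var(D+A+N+F) = 4 + 2·[0.57 + 0.38 + 0.23 + 0.32 + 0.10 + 0.21] = 4 + 3.62 = 7.62.
Because errors are independent across components, Cov(Tᵢ,Tⱼ) = Cov(Xᵢ,Xⱼ); the off-diagonal part of the true-score variance is the same as above.
True-score variance = [0.92 + 0.81 + 0.80 + 0.82] + 3.62 = 3.35 + 3.62 = 6.97.
Reliability = 6.97 / 7.62 = 0.9147.

0.9147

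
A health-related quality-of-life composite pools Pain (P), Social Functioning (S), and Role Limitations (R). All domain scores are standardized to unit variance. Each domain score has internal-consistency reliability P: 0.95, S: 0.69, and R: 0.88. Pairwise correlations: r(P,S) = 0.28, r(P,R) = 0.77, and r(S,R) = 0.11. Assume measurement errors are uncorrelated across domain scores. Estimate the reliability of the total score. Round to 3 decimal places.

Var(P+S+R) = 3 + 2·[0.28 + 0.77 + 0.11] = 3 + 2.32 = 5.32.
Under uncorrelated errors the observed covariances equal the true-score covariances, so only the own-variance terms attenuate.
True-score variance = [0.95 + 0.69 + 0.88] + 2.32 = 2.52 + 2.32 = 4.84.
Reliability = 4.84 / 5.32 = 0.910.

0.910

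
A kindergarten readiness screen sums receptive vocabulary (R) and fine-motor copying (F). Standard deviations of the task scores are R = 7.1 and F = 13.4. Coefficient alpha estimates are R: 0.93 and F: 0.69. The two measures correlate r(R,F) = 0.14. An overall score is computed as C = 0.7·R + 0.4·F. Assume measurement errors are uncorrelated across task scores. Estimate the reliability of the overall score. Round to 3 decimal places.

0.825

Var(C) = 0.7²·7.1² + 0.4²·13.4² + 2·[0.28·7.1·13.4·0.14] = 53.4305 + 7.45898 = 60.8895.
Under uncorrelated errors the observed covariances equal the true-score covariances, so only the own-variance terms attenuate.
True-score variance = [0.7²·7.1²·0.93 + 0.4²·13.4²·0.69] + 7.45898 = 42.7953 + 7.45898 = 50.2542.
Reliability = 50.2542 / 60.8895 = 0.825.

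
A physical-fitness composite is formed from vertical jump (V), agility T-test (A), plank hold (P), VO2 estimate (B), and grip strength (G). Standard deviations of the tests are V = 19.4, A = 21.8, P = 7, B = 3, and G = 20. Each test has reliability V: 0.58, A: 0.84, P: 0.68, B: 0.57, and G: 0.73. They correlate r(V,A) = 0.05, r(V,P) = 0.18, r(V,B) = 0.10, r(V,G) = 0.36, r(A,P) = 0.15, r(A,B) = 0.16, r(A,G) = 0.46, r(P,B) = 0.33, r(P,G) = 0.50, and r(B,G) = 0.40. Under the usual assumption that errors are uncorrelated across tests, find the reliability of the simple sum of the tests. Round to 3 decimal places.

Var(V+A+P+B+G) = 19.4² + 21.8² + 7² + 3² + 20² + 2·[19.4·21.8·0.05 + 19.4·7·0.18 + 19.4·3·0.10 + 19.4·20·0.36 + 21.8·7·0.15 + 21.8·3·0.16 + 21.8·20·0.46 + 7·3·0.33 + 7·20·0.50 + 3·20·0.40] = 1309.6 + 1051.87 = 2361.47.
With uncorrelated errors the cross-covariances are all true-score covariance, so they carry over unchanged; only the diagonal terms shrink to ρᵢσᵢ².
True-score variance = [19.4²·0.58 + 21.8²·0.84 + 7²·0.68 + 3²·0.57 + 20²·0.73] + 1051.87 = 947.94 + 1051.87 = 1999.81.
Reliability = 1999.81 / 2361.47 = 0.847.

0.847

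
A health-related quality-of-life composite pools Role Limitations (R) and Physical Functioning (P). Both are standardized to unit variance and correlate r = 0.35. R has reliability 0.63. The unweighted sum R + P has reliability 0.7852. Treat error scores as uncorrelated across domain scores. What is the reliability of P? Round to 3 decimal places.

Var(R+P) = 2 + 2·0.35 = 2.700.
True-score variance = ρ_R + ρ_P + 2·0.35, so 0.7852 = (0.63 + ρ_P + 0.70) / 2.700.
ρ_P = 0.7852·2.700 − 0.63 − 0.70 = 0.790.

0.790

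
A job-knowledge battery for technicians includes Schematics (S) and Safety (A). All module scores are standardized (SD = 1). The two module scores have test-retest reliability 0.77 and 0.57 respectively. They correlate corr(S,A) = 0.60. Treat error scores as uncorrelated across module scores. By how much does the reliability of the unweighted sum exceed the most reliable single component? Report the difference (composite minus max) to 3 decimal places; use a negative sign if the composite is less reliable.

Var(sum) = 2 + 1.2 = 3.2; true-score variance = 1.34 + 1.2 = 2.54; composite reliability = 0.7937.
Max component reliability = 0.7700.
Difference = 0.7937 − 0.7700 = 0.024.

0.024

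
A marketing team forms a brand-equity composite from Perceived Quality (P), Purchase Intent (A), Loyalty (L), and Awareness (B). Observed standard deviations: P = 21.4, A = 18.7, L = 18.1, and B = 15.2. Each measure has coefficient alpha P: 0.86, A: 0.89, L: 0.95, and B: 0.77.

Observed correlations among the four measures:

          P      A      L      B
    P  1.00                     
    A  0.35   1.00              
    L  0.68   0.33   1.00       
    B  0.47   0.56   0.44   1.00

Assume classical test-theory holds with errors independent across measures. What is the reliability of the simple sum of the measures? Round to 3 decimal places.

Var(P+A+L+B) = 21.4² + 18.7² + 18.1² + 15.2² + 2·[21.4·18.7·0.35 + 21.4·18.1·0.68 + 21.4·15.2·0.47 + 18.7·18.1·0.33 + 18.7·15.2·0.56 + 18.1·15.2·0.44] = 1366.3 + 1896.52 = 3262.82.
With uncorrelated errors the cross-covariances are all true-score covariance, so they carry over unchanged; only the diagonal terms shrink to ρᵢσᵢ².
True-score variance = [21.4²·0.86 + 18.7²·0.89 + 18.1²·0.95 + 15.2²·0.77] + 1896.52 = 1194.2 + 1896.52 = 3090.72.
Reliability = 3090.72 / 3262.82 = 0.947.

0.947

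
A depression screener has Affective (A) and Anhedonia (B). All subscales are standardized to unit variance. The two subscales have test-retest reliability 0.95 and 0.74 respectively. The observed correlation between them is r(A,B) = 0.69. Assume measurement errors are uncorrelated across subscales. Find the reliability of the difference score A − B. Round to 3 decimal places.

Var(A−B) = 1 + 1 − 2·0.69 = 2 − 1.38 = 0.62.
With uncorrelated errors the cross-covariances are all true-score covariance, so they carry over unchanged; only the diagonal terms shrink to ρᵢσᵢ².
True-score variance = [0.95 + 0.74] − 1.38 = 1.69 − 1.38 = 0.31.
Reliability = 0.31 / 0.62 = 0.500.

0.500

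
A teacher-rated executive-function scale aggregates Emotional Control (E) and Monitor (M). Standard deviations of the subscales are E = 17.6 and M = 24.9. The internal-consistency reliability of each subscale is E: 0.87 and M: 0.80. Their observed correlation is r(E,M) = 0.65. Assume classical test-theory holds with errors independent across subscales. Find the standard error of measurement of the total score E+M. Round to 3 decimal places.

Var(total) = 929.77 + 569.712 = 1499.48.
True-score variance = 765.499 + 569.712 = 1335.21, so reliability = 0.8904.
Error variance = 1499.48 − 1335.21 = 164.271; SEM = √164.271 = 12.817.

12.817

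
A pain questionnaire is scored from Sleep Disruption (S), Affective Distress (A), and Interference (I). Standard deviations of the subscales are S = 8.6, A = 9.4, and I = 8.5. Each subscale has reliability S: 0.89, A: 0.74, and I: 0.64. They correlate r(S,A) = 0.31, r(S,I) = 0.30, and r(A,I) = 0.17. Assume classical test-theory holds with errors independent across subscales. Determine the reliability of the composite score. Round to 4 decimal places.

0.8394

Var(S+A+I) = 8.6² + 9.4² + 8.5² + 2·[8.6·9.4·0.31 + 8.6·8.5·0.30 + 9.4·8.5·0.17] = 234.57 + 121.147 = 355.717.
Under uncorrelated errors the observed covariances equal the true-score covariances, so only the own-variance terms attenuate.
True-score variance = [8.6²·0.89 + 9.4²·0.74 + 8.5²·0.64] + 121.147 = 177.451 + 121.147 = 298.598.
Reliability = 298.598 / 355.717 = 0.8394.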